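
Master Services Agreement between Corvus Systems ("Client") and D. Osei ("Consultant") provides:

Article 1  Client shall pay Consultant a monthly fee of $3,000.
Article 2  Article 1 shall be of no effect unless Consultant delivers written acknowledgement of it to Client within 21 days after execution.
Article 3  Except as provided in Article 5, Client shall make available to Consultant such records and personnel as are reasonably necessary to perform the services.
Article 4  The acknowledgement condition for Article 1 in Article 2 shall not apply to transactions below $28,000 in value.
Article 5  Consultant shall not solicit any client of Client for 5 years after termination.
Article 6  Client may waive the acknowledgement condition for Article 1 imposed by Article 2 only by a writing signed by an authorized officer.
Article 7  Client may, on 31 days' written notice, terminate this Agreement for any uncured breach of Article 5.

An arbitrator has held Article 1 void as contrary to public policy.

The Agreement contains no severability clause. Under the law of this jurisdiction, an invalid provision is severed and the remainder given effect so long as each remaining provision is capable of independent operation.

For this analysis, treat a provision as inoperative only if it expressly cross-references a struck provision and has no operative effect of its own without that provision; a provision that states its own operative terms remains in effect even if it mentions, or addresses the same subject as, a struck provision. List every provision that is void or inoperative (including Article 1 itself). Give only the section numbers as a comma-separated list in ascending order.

1, 2, 4, 6

Article 1 is struck. Article 2 operates only by reference to Article 1, so it falls with Article 1. The whole of Article 4 is the carve-out from the acknowledgement condition for Article 1, defined by reference to Article 2, so Article 4 cannot stand once Article 2 is removed. Article 6 has no operative effect of its own apart from Article 2 and is therefore inoperative. With no severability clause, the stated default rule severs what cannot stand and enforces each remaining provision that can operate on its own. That leaves Article 3, Article 5, and Article 7 in effect.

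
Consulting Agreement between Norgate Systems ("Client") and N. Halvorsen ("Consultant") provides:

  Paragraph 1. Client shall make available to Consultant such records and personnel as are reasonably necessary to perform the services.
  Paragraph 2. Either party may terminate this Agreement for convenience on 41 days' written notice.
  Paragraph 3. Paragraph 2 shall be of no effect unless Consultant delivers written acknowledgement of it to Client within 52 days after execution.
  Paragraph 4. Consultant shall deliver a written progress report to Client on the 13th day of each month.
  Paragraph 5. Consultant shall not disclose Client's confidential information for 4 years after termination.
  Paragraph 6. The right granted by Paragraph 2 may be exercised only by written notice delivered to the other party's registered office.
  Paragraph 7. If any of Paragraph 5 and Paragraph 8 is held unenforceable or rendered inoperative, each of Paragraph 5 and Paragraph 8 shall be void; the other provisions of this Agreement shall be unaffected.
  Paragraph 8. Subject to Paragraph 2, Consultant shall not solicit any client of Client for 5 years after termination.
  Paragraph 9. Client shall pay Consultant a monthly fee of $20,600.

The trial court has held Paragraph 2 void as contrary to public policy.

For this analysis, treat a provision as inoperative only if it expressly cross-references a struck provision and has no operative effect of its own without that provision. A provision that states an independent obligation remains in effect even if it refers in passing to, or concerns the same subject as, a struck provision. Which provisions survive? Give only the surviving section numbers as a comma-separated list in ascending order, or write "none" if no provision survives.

Paragraph 2 is struck. Paragraph 3 merely fixes the acknowledgement condition for Paragraph 2; with Paragraph 2 gone it has nothing to operate on and falls away. Paragraph 6 merely fixes the notice requirement for Paragraph 2; with Paragraph 2 gone it has nothing to operate on and falls away. Although Paragraph 8 refers to Paragraph 2, its operative terms do not depend on Paragraph 2, so it remains in effect. Paragraph 7 ties Paragraph 5 and Paragraph 8 together, but none of those is affected here; the remaining provisions continue in force under Paragraph 7. Paragraph 1, Paragraph 4, Paragraph 5, Paragraph 7, Paragraph 8, and Paragraph 9 remain in effect.

1, 4, 5, 7, 8, 9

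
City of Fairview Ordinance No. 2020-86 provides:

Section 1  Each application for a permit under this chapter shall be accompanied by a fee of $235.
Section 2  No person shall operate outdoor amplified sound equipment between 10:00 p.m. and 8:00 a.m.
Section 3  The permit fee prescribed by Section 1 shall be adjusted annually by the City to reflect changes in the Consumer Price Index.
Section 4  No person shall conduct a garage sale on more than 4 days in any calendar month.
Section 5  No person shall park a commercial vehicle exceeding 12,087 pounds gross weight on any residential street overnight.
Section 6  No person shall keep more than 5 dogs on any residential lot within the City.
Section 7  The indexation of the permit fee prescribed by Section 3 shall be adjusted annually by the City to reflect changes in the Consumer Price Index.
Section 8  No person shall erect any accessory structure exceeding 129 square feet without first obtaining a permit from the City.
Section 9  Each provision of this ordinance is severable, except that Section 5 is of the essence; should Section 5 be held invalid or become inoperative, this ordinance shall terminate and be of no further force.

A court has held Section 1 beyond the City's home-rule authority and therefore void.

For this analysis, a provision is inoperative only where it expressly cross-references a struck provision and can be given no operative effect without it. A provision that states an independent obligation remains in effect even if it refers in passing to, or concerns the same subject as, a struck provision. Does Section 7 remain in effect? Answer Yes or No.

No

Section 1 is struck. Section 3 operates only by reference to Section 1, so it falls with Section 1. Section 7 has no operative effect of its own apart from Section 3 and is therefore inoperative. Section 9 makes Section 5 an essential term, but Section 5 is unaffected, so the severability proviso in Section 9 preserves the remaining provisions. That leaves Section 2, Section 4, Section 5, Section 6, Section 8, and Section 9 in effect. Section 7 is among the inoperative provisions, so the answer is no.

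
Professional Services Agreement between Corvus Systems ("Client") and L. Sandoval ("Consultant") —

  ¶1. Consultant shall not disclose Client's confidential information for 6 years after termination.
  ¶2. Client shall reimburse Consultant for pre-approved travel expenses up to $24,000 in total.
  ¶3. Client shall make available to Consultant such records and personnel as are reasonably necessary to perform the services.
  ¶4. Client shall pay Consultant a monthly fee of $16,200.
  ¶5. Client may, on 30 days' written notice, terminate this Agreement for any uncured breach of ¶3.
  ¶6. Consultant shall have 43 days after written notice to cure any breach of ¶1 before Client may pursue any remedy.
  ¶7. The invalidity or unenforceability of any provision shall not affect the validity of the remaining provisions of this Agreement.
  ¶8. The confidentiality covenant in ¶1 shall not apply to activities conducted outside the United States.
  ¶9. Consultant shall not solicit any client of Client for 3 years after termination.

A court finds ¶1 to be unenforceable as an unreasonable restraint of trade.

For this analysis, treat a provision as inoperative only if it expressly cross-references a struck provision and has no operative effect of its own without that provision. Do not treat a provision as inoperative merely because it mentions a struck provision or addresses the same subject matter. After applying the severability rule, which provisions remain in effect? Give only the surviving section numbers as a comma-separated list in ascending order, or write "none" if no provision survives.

¶1 is struck. ¶6 merely fixes the cure period for breach of ¶1; with ¶1 gone it has nothing to operate on and falls away. ¶8 has no operative effect of its own apart from ¶1 and is therefore inoperative. Under the severability clause in ¶7, the remaining provisions continue in force. ¶2, ¶3, ¶4, ¶5, ¶7, and ¶9 remain in effect.

2, 3, 4, 5, 7, 9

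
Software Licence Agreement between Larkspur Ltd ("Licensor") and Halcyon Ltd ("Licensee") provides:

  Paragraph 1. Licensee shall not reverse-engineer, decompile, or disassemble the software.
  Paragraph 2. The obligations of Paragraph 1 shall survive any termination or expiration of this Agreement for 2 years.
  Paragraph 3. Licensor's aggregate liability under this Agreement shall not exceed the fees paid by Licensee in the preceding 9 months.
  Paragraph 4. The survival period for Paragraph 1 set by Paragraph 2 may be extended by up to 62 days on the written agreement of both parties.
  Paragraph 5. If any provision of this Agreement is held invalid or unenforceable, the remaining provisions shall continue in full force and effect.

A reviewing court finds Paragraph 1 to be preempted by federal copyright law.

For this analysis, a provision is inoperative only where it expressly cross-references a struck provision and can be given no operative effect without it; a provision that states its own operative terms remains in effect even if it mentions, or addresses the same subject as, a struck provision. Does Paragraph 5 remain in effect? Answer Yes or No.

Yes

Paragraph 1 is struck. Paragraph 2 has no operative effect of its own apart from Paragraph 1 and is therefore inoperative. The whole of Paragraph 4 is the extension of the survival period for Paragraph 1, defined by reference to Paragraph 2, so Paragraph 4 cannot stand once Paragraph 2 is removed. Under the severability clause in Paragraph 5, the remaining provisions continue in force. The provisions still in force are Paragraph 3 and Paragraph 5. Paragraph 5 is among the surviving provisions, so the answer is yes.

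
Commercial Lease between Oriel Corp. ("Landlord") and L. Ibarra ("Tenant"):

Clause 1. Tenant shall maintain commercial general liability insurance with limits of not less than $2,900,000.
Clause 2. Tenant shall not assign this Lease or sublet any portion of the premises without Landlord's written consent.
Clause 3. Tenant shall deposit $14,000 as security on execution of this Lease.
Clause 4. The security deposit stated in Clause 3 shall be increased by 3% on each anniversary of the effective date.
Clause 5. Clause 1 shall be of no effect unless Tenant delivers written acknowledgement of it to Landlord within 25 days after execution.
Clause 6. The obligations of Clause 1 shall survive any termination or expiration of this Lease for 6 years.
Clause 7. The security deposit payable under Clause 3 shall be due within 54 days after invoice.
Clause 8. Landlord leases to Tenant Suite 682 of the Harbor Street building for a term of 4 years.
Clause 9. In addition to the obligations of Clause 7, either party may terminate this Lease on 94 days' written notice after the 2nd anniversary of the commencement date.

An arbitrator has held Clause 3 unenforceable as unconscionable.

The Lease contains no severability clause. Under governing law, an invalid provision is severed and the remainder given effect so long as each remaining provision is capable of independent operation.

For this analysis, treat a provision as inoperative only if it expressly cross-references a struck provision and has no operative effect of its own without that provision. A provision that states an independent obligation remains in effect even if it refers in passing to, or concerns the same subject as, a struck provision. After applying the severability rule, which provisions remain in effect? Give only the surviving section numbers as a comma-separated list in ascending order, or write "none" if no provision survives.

Clause 3 is struck. The whole of Clause 4 is the escalation of the security deposit, defined by reference to Clause 3, so Clause 4 cannot stand once Clause 3 is removed. The whole of Clause 7 is the payment deadline for the security deposit, defined by reference to Clause 3, so Clause 7 cannot stand once Clause 3 is removed. Although Clause 9 refers to Clause 7, its operative terms do not depend on Clause 7, so it remains in effect. With no severability clause, the stated default rule severs what cannot stand and enforces each remaining provision that can operate on its own. That leaves Clause 1, Clause 2, Clause 5, Clause 6, Clause 8, and Clause 9 in effect.

1, 2, 5, 6, 8, 9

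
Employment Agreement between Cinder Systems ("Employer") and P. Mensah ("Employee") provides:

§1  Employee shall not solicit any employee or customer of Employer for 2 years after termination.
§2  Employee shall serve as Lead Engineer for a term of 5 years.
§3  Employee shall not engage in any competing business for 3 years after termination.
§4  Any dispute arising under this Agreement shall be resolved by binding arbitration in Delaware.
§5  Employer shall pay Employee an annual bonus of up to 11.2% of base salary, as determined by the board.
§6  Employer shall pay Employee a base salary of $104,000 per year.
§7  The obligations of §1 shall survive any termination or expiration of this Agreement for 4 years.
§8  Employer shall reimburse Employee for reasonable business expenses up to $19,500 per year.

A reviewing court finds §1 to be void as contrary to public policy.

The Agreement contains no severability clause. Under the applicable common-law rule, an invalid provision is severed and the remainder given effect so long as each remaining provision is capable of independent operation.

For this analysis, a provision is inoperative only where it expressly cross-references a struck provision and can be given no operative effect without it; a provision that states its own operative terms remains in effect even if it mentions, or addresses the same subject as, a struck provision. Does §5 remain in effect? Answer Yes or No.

Yes

§1 is struck. §7 has no operative effect of its own apart from §1 and is therefore inoperative. Under the stated default rule, only provisions that cannot operate independently fall away; the rest are enforced. The provisions still in force are §2, §3, §4, §5, §6, and §8. §5 is among the surviving provisions, so the answer is yes.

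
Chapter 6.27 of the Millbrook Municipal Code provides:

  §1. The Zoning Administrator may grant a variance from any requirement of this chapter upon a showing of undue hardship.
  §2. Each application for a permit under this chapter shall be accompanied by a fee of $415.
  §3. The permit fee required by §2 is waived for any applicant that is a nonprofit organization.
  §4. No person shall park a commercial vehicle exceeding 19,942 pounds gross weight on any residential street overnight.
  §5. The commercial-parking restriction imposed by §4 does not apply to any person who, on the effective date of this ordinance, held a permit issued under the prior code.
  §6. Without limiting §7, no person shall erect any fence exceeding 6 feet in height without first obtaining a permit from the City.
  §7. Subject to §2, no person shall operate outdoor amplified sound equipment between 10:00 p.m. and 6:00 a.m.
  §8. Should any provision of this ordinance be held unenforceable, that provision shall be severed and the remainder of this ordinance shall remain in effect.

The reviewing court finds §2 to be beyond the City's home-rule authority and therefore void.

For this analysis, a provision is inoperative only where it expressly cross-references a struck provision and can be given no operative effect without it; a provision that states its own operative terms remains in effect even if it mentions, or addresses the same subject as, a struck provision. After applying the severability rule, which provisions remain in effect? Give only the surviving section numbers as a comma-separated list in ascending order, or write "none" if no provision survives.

§2 is struck. §3 has no operative effect of its own apart from §2 and is therefore inoperative. §7 mentions §2 but its own obligation stands independently of §2, so §7 is not affected. Under the severability clause in §8, the remaining provisions continue in force. That leaves §1, §4, §5, §6, §7, and §8 in effect.

1, 4, 5, 6, 7, 8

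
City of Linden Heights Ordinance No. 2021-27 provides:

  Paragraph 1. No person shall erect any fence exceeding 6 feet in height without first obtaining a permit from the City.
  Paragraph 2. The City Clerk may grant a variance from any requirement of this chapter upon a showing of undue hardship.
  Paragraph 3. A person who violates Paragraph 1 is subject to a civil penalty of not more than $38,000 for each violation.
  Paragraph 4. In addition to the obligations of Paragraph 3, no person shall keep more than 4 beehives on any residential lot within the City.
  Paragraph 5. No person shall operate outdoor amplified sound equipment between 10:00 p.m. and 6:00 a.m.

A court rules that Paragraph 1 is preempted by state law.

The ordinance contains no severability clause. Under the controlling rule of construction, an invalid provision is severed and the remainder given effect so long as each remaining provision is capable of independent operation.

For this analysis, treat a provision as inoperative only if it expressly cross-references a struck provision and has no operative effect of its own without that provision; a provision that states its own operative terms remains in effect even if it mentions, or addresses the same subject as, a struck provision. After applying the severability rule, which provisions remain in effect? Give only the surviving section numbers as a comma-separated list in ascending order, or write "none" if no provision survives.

2, 4, 5

Paragraph 1 is struck. Paragraph 3 operates only by reference to Paragraph 1, so it falls with Paragraph 1. Although Paragraph 4 refers to Paragraph 3, its operative terms do not depend on Paragraph 3, so it remains in effect. With no severability clause, the stated default rule severs what cannot stand and enforces each remaining provision that can operate on its own. Paragraph 2, Paragraph 4, and Paragraph 5 remain in effect.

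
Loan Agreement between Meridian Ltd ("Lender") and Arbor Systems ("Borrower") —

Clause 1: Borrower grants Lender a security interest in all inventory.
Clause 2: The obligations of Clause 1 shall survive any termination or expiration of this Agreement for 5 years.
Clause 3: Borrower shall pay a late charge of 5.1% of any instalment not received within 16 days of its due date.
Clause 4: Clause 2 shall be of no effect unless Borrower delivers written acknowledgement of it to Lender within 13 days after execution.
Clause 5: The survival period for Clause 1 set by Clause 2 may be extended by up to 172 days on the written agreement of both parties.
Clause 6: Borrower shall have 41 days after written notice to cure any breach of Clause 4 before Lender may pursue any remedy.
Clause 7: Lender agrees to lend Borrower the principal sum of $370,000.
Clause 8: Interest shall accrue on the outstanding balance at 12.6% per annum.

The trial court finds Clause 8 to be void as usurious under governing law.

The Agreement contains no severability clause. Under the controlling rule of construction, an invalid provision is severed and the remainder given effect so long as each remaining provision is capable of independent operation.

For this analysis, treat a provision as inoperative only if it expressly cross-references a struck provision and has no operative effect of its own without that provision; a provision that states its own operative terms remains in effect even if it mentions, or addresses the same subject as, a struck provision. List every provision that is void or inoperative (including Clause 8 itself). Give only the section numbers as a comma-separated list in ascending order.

8

Clause 8 is struck. No other provision's operative terms depend on Clause 8. Under the stated default rule, only provisions that cannot operate independently fall away; the rest are enforced. Clause 1, Clause 2, Clause 3, Clause 4, Clause 5, Clause 6, and Clause 7 remain in effect.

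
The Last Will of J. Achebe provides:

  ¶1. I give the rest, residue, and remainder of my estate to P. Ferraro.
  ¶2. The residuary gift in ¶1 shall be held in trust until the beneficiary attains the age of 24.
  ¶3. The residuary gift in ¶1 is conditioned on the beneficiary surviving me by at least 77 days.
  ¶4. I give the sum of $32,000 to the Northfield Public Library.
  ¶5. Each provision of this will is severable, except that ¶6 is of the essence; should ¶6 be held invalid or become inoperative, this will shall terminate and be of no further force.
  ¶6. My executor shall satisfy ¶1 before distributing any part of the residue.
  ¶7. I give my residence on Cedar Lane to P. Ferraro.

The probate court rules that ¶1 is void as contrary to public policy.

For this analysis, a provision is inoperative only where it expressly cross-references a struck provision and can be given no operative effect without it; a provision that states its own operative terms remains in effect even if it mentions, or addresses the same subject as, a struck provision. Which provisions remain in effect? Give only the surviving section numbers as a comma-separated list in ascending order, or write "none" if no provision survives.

none

¶1 is struck. The only function of ¶2 is the trust for ¶1, so it cannot stand once ¶1 is removed. The only function of ¶3 is the survivorship condition on ¶1, so it cannot stand once ¶1 is removed. ¶6 merely fixes the priority direction for ¶1; with ¶1 gone it has nothing to operate on and falls away. ¶5 makes ¶6 an essential term, and ¶6 has been rendered inoperative by the cascade; under ¶5, the entire will is therefore void. No provision of the will survives.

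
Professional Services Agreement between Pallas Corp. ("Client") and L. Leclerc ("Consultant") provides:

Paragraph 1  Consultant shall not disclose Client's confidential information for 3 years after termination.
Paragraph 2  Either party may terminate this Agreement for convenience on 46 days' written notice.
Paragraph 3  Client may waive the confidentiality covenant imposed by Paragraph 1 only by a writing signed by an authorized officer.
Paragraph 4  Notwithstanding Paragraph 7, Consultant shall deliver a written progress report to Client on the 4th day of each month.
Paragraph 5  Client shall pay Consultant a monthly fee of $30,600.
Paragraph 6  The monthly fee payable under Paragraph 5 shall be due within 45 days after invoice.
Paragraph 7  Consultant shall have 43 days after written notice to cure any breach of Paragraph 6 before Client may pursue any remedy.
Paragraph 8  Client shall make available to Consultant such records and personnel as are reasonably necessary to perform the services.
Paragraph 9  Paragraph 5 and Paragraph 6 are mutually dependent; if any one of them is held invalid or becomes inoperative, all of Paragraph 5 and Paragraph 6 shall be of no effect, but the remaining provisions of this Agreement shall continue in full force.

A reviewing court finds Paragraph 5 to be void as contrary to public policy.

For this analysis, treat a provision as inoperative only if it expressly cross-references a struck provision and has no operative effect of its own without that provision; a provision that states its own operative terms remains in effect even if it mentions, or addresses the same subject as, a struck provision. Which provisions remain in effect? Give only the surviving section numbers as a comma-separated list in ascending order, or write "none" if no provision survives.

Paragraph 5 is struck. Paragraph 6 does nothing except set the payment deadline for the monthly fee by reference to Paragraph 5; with Paragraph 5 gone it has no independent effect and is inoperative. Paragraph 7 operates only by reference to Paragraph 6, so it falls with Paragraph 6. Although Paragraph 4 refers to Paragraph 7, its operative terms do not depend on Paragraph 7, so it remains in effect. Paragraph 9 declares Paragraph 5 and Paragraph 6 mutually dependent; since one of them has fallen, all of them are of no effect. The remainder continues in force under Paragraph 9. That leaves Paragraph 1, Paragraph 2, Paragraph 3, Paragraph 4, Paragraph 8, and Paragraph 9 in effect.

1, 2, 3, 4, 8, 9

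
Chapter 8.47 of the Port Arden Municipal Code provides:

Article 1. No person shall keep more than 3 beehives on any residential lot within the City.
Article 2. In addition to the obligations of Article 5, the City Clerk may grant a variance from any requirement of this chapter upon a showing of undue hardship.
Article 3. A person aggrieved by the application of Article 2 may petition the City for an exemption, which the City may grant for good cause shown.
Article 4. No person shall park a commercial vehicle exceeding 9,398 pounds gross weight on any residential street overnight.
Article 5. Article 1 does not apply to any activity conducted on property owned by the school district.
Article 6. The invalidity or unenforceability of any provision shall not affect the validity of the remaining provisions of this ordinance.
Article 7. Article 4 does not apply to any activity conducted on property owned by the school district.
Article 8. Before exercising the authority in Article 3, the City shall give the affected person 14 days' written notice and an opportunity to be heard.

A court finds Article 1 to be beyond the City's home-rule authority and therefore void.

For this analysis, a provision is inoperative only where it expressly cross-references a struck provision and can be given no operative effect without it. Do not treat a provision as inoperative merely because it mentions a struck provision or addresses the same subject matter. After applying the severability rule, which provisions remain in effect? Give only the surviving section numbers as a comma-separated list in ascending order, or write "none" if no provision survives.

2, 3, 4, 6, 7, 8

Article 1 is struck. Article 5 operates only by reference to Article 1, so it falls with Article 1. Article 2 mentions Article 5 but its own obligation stands independently of Article 5, so Article 2 is not affected. Article 6 is a severability clause and preserves every provision that can still be given independent effect. The provisions still in force are Article 2, Article 3, Article 4, Article 6, Article 7, and Article 8.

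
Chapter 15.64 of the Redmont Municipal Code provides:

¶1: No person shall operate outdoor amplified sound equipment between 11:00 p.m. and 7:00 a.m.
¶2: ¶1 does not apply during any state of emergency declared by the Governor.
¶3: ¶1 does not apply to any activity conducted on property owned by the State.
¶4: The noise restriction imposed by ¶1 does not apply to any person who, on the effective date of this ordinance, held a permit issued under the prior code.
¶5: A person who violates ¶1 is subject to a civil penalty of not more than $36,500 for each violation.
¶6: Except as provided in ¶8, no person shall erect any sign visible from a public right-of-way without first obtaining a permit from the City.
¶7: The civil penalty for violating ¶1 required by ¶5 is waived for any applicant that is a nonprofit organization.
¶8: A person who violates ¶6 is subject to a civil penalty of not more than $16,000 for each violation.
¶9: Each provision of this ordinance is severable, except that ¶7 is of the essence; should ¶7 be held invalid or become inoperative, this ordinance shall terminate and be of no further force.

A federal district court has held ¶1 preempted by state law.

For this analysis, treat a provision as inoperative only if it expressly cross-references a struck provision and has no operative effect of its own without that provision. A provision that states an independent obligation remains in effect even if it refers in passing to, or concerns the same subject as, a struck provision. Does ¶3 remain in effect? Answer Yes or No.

No

¶1 is struck. ¶2 merely fixes the emergency suspension of ¶1; with ¶1 gone it has nothing to operate on and falls away. ¶3 merely fixes the public-property exemption from ¶1; with ¶1 gone it has nothing to operate on and falls away. ¶4 operates only by reference to ¶1, so it falls with ¶1. ¶5 has no operative effect of its own apart from ¶1 and is therefore inoperative. ¶7 does nothing except set the nonprofit waiver of the civil penalty for violating ¶1 by reference to ¶5; with ¶5 gone it has no independent effect and is inoperative. ¶9 makes ¶7 an essential term, and ¶7 has been rendered inoperative by the cascade; under ¶9, the entire ordinance is therefore void. No provision of the ordinance survives. ¶3 is among the inoperative provisions, so the answer is no.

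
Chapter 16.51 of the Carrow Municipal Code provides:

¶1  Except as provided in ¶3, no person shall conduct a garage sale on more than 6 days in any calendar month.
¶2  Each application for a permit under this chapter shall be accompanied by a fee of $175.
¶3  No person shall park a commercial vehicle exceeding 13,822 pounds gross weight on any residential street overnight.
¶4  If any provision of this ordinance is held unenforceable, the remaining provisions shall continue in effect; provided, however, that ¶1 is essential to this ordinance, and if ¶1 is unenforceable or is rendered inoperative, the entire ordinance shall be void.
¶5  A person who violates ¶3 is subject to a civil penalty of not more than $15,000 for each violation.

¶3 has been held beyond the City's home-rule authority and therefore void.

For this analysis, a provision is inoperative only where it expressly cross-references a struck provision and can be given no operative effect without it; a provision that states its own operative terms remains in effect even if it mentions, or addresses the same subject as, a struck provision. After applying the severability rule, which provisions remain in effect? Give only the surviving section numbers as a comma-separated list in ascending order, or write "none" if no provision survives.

1, 2, 4

¶3 is struck. ¶5 merely fixes the civil penalty for violating ¶3; with ¶3 gone it has nothing to operate on and falls away. Although ¶1 refers to ¶3, its operative terms do not depend on ¶3, so it remains in effect. ¶4 makes ¶1 an essential term, but ¶1 is unaffected, so the severability proviso in ¶4 preserves the remaining provisions. That leaves ¶1, ¶2, and ¶4 in effect.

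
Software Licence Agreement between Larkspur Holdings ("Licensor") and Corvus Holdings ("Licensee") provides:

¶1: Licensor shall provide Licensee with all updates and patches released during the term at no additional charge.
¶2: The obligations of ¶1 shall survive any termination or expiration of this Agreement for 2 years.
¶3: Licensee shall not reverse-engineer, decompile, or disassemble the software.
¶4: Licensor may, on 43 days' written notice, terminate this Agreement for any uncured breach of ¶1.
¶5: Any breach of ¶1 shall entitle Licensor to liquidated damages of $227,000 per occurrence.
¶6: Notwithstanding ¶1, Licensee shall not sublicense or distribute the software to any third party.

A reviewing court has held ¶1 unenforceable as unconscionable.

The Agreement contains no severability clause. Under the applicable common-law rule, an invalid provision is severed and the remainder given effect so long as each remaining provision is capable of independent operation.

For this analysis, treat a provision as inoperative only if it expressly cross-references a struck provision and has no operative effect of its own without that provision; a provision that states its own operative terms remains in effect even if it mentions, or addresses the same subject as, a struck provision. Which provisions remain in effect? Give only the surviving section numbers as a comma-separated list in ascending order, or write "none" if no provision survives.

3, 6

¶1 is struck. ¶2 operates only by reference to ¶1, so it falls with ¶1. ¶4 merely fixes the termination right for breach of ¶1; with ¶1 gone it has nothing to operate on and falls away. The whole of ¶5 is the liquidated-damages amount, defined by reference to ¶1, so ¶5 cannot stand once ¶1 is removed. Although ¶6 refers to ¶1, its operative terms do not depend on ¶1, so it remains in effect. With no severability clause, the stated default rule severs what cannot stand and enforces each remaining provision that can operate on its own. ¶3 and ¶6 remain in effect.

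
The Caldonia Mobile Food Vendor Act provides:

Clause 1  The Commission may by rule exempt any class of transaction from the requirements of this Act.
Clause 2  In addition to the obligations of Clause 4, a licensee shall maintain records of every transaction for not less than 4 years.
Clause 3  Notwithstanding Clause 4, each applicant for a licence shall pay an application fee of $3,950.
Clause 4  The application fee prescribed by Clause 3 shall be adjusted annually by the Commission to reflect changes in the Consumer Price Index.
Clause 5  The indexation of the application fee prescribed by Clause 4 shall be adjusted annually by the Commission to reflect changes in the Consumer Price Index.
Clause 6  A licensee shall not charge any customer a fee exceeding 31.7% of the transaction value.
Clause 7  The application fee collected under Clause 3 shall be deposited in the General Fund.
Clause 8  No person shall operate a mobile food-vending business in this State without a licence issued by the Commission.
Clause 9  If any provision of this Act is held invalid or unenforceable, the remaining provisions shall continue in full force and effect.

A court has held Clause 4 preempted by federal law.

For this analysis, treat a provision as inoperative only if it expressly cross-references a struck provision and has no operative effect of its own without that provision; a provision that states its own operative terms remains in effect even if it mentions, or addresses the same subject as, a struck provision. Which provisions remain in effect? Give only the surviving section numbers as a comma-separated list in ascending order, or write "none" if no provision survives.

1, 2, 3, 6, 7, 8, 9

Clause 4 is struck. Clause 5 has no operative effect of its own apart from Clause 4 and is therefore inoperative. Clause 3 mentions Clause 4 but its own obligation stands independently of Clause 4, so Clause 3 is not affected. Clause 2 mentions Clause 4 but its own obligation stands independently of Clause 4, so Clause 2 is not affected. Clause 9 is a severability clause and preserves every provision that can still be given independent effect. That leaves Clause 1, Clause 2, Clause 3, Clause 6, Clause 7, Clause 8, and Clause 9 in effect.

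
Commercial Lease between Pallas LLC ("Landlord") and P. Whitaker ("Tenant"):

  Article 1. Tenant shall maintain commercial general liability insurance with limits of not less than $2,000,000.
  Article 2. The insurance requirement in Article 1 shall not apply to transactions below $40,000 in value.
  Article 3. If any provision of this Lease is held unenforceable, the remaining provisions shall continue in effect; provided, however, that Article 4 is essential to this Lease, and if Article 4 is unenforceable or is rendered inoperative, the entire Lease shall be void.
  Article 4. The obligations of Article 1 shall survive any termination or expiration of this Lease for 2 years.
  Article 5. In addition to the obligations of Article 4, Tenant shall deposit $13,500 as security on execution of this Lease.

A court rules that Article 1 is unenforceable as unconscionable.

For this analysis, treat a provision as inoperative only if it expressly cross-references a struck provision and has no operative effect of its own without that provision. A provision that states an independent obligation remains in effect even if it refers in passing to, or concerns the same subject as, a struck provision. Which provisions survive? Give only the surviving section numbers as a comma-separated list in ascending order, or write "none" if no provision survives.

none

Article 1 is struck. Article 2 does nothing except set the carve-out from the insurance requirement by reference to Article 1; with Article 1 gone it has no independent effect and is inoperative. The only function of Article 4 is the survival period for Article 1, so it cannot stand once Article 1 is removed. Article 3 makes Article 4 an essential term, and Article 4 has been rendered inoperative by the cascade; under Article 3, the entire Lease is therefore void. No provision of the Lease survives.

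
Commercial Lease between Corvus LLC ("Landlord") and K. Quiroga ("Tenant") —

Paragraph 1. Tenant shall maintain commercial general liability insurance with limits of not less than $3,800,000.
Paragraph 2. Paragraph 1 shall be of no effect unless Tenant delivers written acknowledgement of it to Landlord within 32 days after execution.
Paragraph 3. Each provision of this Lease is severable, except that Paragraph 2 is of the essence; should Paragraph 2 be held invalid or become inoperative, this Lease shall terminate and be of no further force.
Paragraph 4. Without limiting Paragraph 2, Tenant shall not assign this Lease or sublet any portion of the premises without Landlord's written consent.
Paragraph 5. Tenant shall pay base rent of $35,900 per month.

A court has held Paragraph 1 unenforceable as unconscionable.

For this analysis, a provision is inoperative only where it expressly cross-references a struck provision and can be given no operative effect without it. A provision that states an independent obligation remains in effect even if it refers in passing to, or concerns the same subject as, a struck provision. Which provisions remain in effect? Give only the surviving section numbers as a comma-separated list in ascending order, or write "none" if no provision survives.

none

Paragraph 1 is struck. Paragraph 2 operates only by reference to Paragraph 1, so it falls with Paragraph 1. Paragraph 3 makes Paragraph 2 an essential term, and Paragraph 2 has been rendered inoperative by the cascade; under Paragraph 3, the entire Lease is therefore void. No provision of the Lease survives.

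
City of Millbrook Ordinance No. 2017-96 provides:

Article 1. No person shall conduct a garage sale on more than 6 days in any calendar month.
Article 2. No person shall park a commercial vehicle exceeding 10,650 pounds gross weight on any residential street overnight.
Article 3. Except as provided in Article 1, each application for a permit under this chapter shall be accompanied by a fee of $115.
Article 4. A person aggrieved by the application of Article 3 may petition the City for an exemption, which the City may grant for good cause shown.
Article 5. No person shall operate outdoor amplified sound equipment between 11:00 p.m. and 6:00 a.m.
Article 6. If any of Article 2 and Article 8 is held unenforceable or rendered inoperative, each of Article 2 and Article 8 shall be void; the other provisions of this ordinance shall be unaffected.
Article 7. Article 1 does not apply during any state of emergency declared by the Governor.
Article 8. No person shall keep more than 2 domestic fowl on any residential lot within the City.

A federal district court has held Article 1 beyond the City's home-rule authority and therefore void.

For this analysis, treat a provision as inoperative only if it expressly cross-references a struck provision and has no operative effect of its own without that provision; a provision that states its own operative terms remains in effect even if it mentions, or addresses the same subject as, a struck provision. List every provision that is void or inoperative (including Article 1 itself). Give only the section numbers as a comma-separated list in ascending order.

1, 7

Article 1 is struck. The only function of Article 7 is the emergency suspension of Article 1, so it cannot stand once Article 1 is removed. Although Article 3 refers to Article 1, its operative terms do not depend on Article 1, so it remains in effect. Article 6 ties Article 2 and Article 8 together, but none of those is affected here; the remaining provisions continue in force under Article 6. The provisions still in force are Article 2, Article 3, Article 4, Article 5, Article 6, and Article 8.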